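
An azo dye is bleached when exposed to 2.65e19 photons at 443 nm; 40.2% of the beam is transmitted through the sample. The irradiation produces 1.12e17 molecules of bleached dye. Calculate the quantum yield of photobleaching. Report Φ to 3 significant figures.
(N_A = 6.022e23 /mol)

Φ = 0.00707

Product: 1.12e17 / 6.022e23 = 1.860e-7 mol.
Moles of photons: 2.65e19 / 6.022e23 = 4.401e-5 mol.
Fraction absorbed: 1 − 40.2/100 = 0.5980.
Photons absorbed: 0.5980 × 4.401e-5 = 2.632e-5 mol.
Φ = 1.860e-7 mol / 2.632e-5 mol photons = 0.00707.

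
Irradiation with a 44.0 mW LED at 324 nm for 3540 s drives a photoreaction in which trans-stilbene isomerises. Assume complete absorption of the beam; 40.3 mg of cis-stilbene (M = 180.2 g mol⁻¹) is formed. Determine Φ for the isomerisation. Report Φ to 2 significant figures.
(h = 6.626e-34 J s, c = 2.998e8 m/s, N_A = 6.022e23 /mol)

Φ = 0.53

Product: 40.3 mg / 180.2 g mol⁻¹ = 2.236e-4 mol.
Photon energy at 324 nm: hc/λ = (6.626e-34)(2.998e8)/(324e-9) = 6.131e-19 J.
Energy delivered: (44.0 mW)(3540 s) = 155.8 J.
Photons incident: 155.8 / 6.131e-19 = 2.541e20, i.e. 2.541e20/6.022e23 = 4.220e-4 mol.
Φ = 2.236e-4 mol / 4.220e-4 mol photons = 0.53.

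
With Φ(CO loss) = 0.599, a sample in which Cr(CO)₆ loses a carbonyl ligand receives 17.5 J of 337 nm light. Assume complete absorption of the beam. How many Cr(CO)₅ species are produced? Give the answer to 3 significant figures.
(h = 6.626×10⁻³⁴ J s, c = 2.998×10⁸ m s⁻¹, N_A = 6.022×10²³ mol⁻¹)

Photon energy at 337 nm: hc/λ = (6.626×10⁻³⁴)(2.998×10⁸)/(337×10⁻⁹) = 5.895×10⁻¹⁹ J.
Photons incident: 17.5 / 5.895×10⁻¹⁹ = 2.969×10¹⁹, i.e. 2.969×10¹⁹/6.022×10²³ = 4.930×10⁻⁵ mol.
Product: Φ × n_abs = 0.599 × 4.930×10⁻⁵ = 2.953×10⁻⁵ mol.
As a count: 2.953×10⁻⁵ × 6.022×10²³ = 1.78×10¹⁹.

1.78×10¹⁹ species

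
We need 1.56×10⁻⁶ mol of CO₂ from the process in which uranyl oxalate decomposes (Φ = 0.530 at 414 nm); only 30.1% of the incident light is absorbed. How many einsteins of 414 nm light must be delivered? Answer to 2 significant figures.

Photons that must be absorbed: 1.56×10⁻⁶ / 0.530 = 2.943×10⁻⁶ mol.
Incident photons needed: 2.943×10⁻⁶ / 0.301 = 9.777×10⁻⁶ mol.

9.8×10⁻⁶ einstein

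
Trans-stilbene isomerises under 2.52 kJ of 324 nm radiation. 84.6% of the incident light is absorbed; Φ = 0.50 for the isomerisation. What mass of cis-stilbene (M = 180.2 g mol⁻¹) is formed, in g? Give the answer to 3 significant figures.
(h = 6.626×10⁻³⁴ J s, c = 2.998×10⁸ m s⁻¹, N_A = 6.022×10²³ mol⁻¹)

Photon energy at 324 nm: hc/λ = (6.626×10⁻³⁴)(2.998×10⁸)/(324×10⁻⁹) = 6.131×10⁻¹⁹ J.
Incident energy: 2.52 kJ = 2520 J.
Photons incident: 2520 / 6.131×10⁻¹⁹ = 4.110×10²¹, i.e. 4.110×10²¹/6.022×10²³ = 0.006825 mol.
Photons absorbed: 0.846 × 0.006825 = 0.005774 mol.
Product: Φ × n_abs = 0.50 × 0.005774 = 0.002887 mol.
Mass: 0.002887 × 180.2 = 0.5202 g = 0.520 g.

0.520 g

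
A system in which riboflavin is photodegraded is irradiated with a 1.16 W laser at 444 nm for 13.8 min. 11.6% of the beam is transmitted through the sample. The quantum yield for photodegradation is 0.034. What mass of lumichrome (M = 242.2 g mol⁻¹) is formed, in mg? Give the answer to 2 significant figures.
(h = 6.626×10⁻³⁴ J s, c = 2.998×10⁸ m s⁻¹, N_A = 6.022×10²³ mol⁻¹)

26 mg

Photon energy at 444 nm: hc/λ = (6.626×10⁻³⁴)(2.998×10⁸)/(444×10⁻⁹) = 4.474×10⁻¹⁹ J.
Energy delivered: (1.16 W)(828 s) = 960.5 J.
Photons incident: 960.5 / 4.474×10⁻¹⁹ = 2.147×10²¹, i.e. 2.147×10²¹/6.022×10²³ = 0.003565 mol.
Fraction absorbed: 1 − 11.6/100 = 0.8840.
Photons absorbed: 0.8840 × 0.003565 = 0.003151 mol.
Product: Φ × n_abs = 0.034 × 0.003151 = 1.071×10⁻⁴ mol.
Mass: 1.071×10⁻⁴ × 242.2 = 0.02594 g = 26 mg.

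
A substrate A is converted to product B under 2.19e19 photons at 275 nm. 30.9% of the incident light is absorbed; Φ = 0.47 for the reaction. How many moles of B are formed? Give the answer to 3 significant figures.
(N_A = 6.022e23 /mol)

5.28e-6 mol

Moles of photons: 2.19e19 / 6.022e23 = 3.637e-5 mol.
Photons absorbed: 0.309 × 3.637e-5 = 1.124e-5 mol.
Product: Φ × n_abs = 0.47 × 1.124e-5 = 5.283e-6 mol.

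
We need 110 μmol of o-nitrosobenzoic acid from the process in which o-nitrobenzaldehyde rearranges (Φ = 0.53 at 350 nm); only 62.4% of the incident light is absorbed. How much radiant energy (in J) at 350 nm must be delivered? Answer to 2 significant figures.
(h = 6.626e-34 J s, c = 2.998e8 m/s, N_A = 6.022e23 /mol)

110 J

Product: 110 μmol = 1.10e-4 mol.
Photons that must be absorbed: 1.10e-4 / 0.53 = 2.075e-4 mol.
Incident photons needed: 2.075e-4 / 0.624 = 3.325e-4 mol.
Photon energy: hc/λ = 5.676e-19 J; per mole, 3.418e5 J mol⁻¹.
Energy required: 3.325e-4 × 3.418e5 = 110 J.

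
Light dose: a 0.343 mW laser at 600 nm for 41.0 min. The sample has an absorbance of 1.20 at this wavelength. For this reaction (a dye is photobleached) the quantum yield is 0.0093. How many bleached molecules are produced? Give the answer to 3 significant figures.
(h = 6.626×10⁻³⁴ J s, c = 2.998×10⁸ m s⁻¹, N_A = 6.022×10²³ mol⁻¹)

Photon energy at 600 nm: hc/λ = (6.626×10⁻³⁴)(2.998×10⁸)/(600×10⁻⁹) = 3.311×10⁻¹⁹ J.
Energy delivered: (0.343 mW)(2460 s) = 0.8438 J.
Photons incident: 0.8438 / 3.311×10⁻¹⁹ = 2.548×10¹⁸, i.e. 2.548×10¹⁸/6.022×10²³ = 4.231×10⁻⁶ mol.
Fraction absorbed: 1 − 10^(−1.20) = 0.9369.
Photons absorbed: 0.9369 × 4.231×10⁻⁶ = 3.964×10⁻⁶ mol.
Product: Φ × n_abs = 0.0093 × 3.964×10⁻⁶ = 3.687×10⁻⁸ mol.
As a count: 3.687×10⁻⁸ × 6.022×10²³ = 2.22×10¹⁶.

2.22×10¹⁶ bleached molecules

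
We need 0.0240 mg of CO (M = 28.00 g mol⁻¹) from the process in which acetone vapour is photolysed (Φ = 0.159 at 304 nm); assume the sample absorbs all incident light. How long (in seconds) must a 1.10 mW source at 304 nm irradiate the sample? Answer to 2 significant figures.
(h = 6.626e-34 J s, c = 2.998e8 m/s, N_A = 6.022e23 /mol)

t ≈ 1900 s

Product: 0.0240 mg / 28.00 g mol⁻¹ = 8.571e-7 mol.
Photons that must be absorbed: 8.571e-7 / 0.159 = 5.391e-6 mol.
Photon energy: hc/λ = 6.534e-19 J; per mole, 3.935e5 J mol⁻¹.
Energy required: 5.391e-6 × 3.935e5 = 2.121 J.
Time: 2.121 J / 0.0011 W = 1900 s.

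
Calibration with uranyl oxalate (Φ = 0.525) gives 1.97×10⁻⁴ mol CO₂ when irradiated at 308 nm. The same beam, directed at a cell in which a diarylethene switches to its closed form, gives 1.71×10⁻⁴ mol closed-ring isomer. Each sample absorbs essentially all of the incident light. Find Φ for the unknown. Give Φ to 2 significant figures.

Φ = 0.46

Photons absorbed by the actinometer: 1.97×10⁻⁴ / 0.525 = 3.752×10⁻⁴ mol.
Φ(unknown) = 1.71×10⁻⁴ / 3.752×10⁻⁴ = 0.46.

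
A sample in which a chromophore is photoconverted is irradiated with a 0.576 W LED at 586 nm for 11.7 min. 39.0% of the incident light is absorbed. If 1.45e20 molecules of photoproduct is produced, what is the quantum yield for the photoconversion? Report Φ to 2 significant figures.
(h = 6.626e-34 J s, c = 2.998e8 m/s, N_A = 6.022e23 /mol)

Φ = 0.31

Product: 1.45e20 / 6.022e23 = 2.408e-4 mol.
Photon energy at 586 nm: hc/λ = (6.626e-34)(2.998e8)/(586e-9) = 3.390e-19 J.
Energy delivered: (0.576 W)(702 s) = 404.4 J.
Photons incident: 404.4 / 3.390e-19 = 1.193e21, i.e. 1.193e21/6.022e23 = 0.001981 mol.
Photons absorbed: 0.390 × 0.001981 = 7.726e-4 mol.
Φ = 2.408e-4 mol / 7.726e-4 mol photons = 0.31.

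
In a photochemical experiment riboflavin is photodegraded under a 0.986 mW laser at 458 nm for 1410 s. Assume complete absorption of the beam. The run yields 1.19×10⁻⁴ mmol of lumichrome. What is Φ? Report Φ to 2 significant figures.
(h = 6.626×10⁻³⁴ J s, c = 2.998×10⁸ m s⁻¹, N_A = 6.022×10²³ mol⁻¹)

Product: 1.19×10⁻⁴ mmol = 1.19×10⁻⁷ mol.
Photon energy at 458 nm: hc/λ = (6.626×10⁻³⁴)(2.998×10⁸)/(458×10⁻⁹) = 4.337×10⁻¹⁹ J.
Energy delivered: (0.986 mW)(1410 s) = 1.390 J.
Photons incident: 1.390 / 4.337×10⁻¹⁹ = 3.205×10¹⁸, i.e. 3.205×10¹⁸/6.022×10²³ = 5.322×10⁻⁶ mol.
Φ = 1.19×10⁻⁷ mol / 5.322×10⁻⁶ mol photons = 0.022.

Φ = 0.022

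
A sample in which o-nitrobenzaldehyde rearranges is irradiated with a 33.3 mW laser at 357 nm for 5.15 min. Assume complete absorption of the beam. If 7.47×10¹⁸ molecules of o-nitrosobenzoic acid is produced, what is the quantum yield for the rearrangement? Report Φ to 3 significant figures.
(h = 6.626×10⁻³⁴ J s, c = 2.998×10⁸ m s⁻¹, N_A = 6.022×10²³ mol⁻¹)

Φ = 0.404

Product: 7.47×10¹⁸ / 6.022×10²³ = 1.240×10⁻⁵ mol.
Photon energy at 357 nm: hc/λ = (6.626×10⁻³⁴)(2.998×10⁸)/(357×10⁻⁹) = 5.564×10⁻¹⁹ J.
Energy delivered: (33.3 mW)(309 s) = 10.29 J.
Photons incident: 10.29 / 5.564×10⁻¹⁹ = 1.849×10¹⁹, i.e. 1.849×10¹⁹/6.022×10²³ = 3.070×10⁻⁵ mol.
Φ = 1.240×10⁻⁵ mol / 3.070×10⁻⁵ mol photons = 0.404.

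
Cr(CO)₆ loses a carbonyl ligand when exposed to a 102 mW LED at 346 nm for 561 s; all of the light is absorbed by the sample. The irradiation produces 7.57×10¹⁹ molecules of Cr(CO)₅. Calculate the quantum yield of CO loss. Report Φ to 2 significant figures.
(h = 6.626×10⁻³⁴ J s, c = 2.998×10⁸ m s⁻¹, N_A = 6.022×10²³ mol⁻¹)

Product: 7.57×10¹⁹ / 6.022×10²³ = 1.257×10⁻⁴ mol.
Photon energy at 346 nm: hc/λ = (6.626×10⁻³⁴)(2.998×10⁸)/(346×10⁻⁹) = 5.741×10⁻¹⁹ J.
Energy delivered: (102 mW)(561 s) = 57.22 J.
Photons incident: 57.22 / 5.741×10⁻¹⁹ = 9.967×10¹⁹, i.e. 9.967×10¹⁹/6.022×10²³ = 1.655×10⁻⁴ mol.
Φ = 1.257×10⁻⁴ mol / 1.655×10⁻⁴ mol photons = 0.76.

Φ = 0.76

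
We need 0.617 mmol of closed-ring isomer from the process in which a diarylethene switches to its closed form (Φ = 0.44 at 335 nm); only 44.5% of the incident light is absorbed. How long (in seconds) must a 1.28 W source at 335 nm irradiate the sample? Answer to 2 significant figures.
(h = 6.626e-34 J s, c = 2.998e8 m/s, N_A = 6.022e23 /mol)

Product: 0.617 mmol = 6.17e-4 mol.
Photons that must be absorbed: 6.17e-4 / 0.44 = 0.001402 mol.
Incident photons needed: 0.001402 / 0.445 = 0.003151 mol.
Photon energy: hc/λ = 5.930e-19 J; per mole, 3.571e5 J mol⁻¹.
Energy required: 0.003151 × 3.571e5 = 1125 J.
Time: 1125 J / 1.28 W = 880 s.

t ≈ 880 s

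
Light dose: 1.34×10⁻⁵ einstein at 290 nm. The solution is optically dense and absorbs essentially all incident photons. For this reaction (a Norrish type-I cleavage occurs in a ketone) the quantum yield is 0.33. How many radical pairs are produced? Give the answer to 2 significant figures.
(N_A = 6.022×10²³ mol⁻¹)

2.7×10¹⁸ radical pairs

Product: Φ × n_abs = 0.33 × 1.34×10⁻⁵ = 4.422×10⁻⁶ mol.
As a count: 4.422×10⁻⁶ × 6.022×10²³ = 2.7×10¹⁸.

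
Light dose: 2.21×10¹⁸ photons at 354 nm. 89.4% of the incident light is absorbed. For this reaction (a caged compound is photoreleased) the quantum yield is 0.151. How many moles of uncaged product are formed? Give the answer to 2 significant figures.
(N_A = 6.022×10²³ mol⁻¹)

Moles of photons: 2.21×10¹⁸ / 6.022×10²³ = 3.670×10⁻⁶ mol.
Photons absorbed: 0.894 × 3.670×10⁻⁶ = 3.281×10⁻⁶ mol.
Product: Φ × n_abs = 0.151 × 3.281×10⁻⁶ = 4.954×10⁻⁷ mol.

5.0×10⁻⁷ mol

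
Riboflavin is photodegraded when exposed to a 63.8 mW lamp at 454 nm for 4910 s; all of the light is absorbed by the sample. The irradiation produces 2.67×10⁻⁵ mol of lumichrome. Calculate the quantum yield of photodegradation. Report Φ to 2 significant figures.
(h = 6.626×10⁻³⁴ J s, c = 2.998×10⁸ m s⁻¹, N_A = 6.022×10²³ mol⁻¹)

Φ = 0.022

Photon energy at 454 nm: hc/λ = (6.626×10⁻³⁴)(2.998×10⁸)/(454×10⁻⁹) = 4.375×10⁻¹⁹ J.
Energy delivered: (63.8 mW)(4910 s) = 313.3 J.
Photons incident: 313.3 / 4.375×10⁻¹⁹ = 7.161×10²⁰, i.e. 7.161×10²⁰/6.022×10²³ = 0.001189 mol.
Φ = 2.67×10⁻⁵ mol / 0.001189 mol photons = 0.022.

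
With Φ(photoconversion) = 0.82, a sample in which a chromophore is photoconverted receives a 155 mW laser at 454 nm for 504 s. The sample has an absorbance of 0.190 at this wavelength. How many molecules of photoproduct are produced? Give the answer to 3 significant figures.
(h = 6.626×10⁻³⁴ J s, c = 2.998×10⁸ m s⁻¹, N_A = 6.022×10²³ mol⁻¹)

Photon energy at 454 nm: hc/λ = (6.626×10⁻³⁴)(2.998×10⁸)/(454×10⁻⁹) = 4.375×10⁻¹⁹ J.
Energy delivered: (155 mW)(504 s) = 78.12 J.
Photons incident: 78.12 / 4.375×10⁻¹⁹ = 1.786×10²⁰, i.e. 1.786×10²⁰/6.022×10²³ = 2.966×10⁻⁴ mol.
Fraction absorbed: 1 − 10^(−0.190) = 0.3543.
Photons absorbed: 0.3543 × 2.966×10⁻⁴ = 1.051×10⁻⁴ mol.
Product: Φ × n_abs = 0.82 × 1.051×10⁻⁴ = 8.618×10⁻⁵ mol.
As a count: 8.618×10⁻⁵ × 6.022×10²³ = 5.19×10¹⁹.

5.19×10¹⁹ molecules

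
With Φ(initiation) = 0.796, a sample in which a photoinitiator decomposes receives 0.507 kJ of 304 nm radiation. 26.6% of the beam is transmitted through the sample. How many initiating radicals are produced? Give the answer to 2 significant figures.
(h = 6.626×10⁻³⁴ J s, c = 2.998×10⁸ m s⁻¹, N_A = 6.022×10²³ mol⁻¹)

4.5×10²⁰ initiating radicals

Photon energy at 304 nm: hc/λ = (6.626×10⁻³⁴)(2.998×10⁸)/(304×10⁻⁹) = 6.534×10⁻¹⁹ J.
Incident energy: 0.507 kJ = 507 J.
Photons incident: 507 / 6.534×10⁻¹⁹ = 7.759×10²⁰, i.e. 7.759×10²⁰/6.022×10²³ = 0.001288 mol.
Fraction absorbed: 1 − 26.6/100 = 0.7340.
Photons absorbed: 0.7340 × 0.001288 = 9.454×10⁻⁴ mol.
Product: Φ × n_abs = 0.796 × 9.454×10⁻⁴ = 7.525×10⁻⁴ mol.
As a count: 7.525×10⁻⁴ × 6.022×10²³ = 4.5×10²⁰.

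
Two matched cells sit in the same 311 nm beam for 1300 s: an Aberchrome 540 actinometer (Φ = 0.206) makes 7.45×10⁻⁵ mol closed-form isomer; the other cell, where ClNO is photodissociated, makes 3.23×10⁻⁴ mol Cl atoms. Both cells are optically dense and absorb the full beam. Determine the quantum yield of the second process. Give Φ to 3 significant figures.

Φ = 0.893

Photons absorbed by the actinometer: 7.45×10⁻⁵ / 0.206 = 3.617×10⁻⁴ mol.
Φ(unknown) = 3.23×10⁻⁴ / 3.617×10⁻⁴ = 0.893.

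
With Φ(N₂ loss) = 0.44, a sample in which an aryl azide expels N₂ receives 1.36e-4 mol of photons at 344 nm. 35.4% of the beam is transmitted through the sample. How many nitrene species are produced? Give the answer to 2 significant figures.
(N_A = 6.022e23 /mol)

Fraction absorbed: 1 − 35.4/100 = 0.6460.
Photons absorbed: 0.6460 × 1.36e-4 = 8.786e-5 mol.
Product: Φ × n_abs = 0.44 × 8.786e-5 = 3.866e-5 mol.
As a count: 3.866e-5 × 6.022e23 = 2.3e19.

2.3e19 species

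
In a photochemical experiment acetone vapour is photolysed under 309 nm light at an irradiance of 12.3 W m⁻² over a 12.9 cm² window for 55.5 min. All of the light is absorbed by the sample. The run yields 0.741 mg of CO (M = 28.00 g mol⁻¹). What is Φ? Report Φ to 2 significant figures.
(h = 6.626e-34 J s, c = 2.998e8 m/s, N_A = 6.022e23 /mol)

Product: 0.741 mg / 28.00 g mol⁻¹ = 2.646e-5 mol.
Photon energy at 309 nm: hc/λ = (6.626e-34)(2.998e8)/(309e-9) = 6.429e-19 J.
Energy delivered: (12.3 W m⁻²)(12.9e-4 m²)(3330 s) = 52.84 J.
Photons incident: 52.84 / 6.429e-19 = 8.219e19, i.e. 8.219e19/6.022e23 = 1.365e-4 mol.
Φ = 2.646e-5 mol / 1.365e-4 mol photons = 0.19.

Φ = 0.19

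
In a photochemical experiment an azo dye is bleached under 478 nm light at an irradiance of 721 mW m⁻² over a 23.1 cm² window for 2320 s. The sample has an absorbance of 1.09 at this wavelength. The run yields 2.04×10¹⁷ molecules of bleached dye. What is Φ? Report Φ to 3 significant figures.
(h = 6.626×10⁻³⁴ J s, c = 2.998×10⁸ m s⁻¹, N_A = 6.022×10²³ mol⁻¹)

Product: 2.04×10¹⁷ / 6.022×10²³ = 3.388×10⁻⁷ mol.
Photon energy at 478 nm: hc/λ = (6.626×10⁻³⁴)(2.998×10⁸)/(478×10⁻⁹) = 4.156×10⁻¹⁹ J.
Energy delivered: (721 mW m⁻²)(23.1×10⁻⁴ m²)(2320 s) = 3.864 J.
Photons incident: 3.864 / 4.156×10⁻¹⁹ = 9.297×10¹⁸, i.e. 9.297×10¹⁸/6.022×10²³ = 1.544×10⁻⁵ mol.
Fraction absorbed: 1 − 10^(−1.09) = 0.9187.
Photons absorbed: 0.9187 × 1.544×10⁻⁵ = 1.418×10⁻⁵ mol.
Φ = 3.388×10⁻⁷ mol / 1.418×10⁻⁵ mol photons = 0.0239.

Φ = 0.0239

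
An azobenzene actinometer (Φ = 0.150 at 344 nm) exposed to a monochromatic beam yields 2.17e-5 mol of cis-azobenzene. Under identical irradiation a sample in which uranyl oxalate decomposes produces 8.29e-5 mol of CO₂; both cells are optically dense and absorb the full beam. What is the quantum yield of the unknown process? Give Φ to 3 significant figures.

Φ = 0.573

Photons absorbed by the actinometer: 2.17e-5 / 0.150 = 1.447e-4 mol.
Φ(unknown) = 8.29e-5 / 1.447e-4 = 0.573.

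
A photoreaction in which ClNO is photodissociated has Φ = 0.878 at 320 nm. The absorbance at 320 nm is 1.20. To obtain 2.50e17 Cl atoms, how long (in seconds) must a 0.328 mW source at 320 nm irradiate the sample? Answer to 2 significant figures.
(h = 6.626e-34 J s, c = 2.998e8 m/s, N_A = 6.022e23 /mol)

t ≈ 580 s

Product: 2.50e17 / 6.022e23 = 4.151e-7 mol.
Photons that must be absorbed: 4.151e-7 / 0.878 = 4.728e-7 mol.
Fraction absorbed: 1 − 10^(−1.20) = 0.9369.
Incident photons needed: 4.728e-7 / 0.9369 = 5.046e-7 mol.
Photon energy: hc/λ = 6.208e-19 J; per mole, 3.738e5 J mol⁻¹.
Energy required: 5.046e-7 × 3.738e5 = 0.1886 J.
Time: 0.1886 J / 0.000328 W = 580 s.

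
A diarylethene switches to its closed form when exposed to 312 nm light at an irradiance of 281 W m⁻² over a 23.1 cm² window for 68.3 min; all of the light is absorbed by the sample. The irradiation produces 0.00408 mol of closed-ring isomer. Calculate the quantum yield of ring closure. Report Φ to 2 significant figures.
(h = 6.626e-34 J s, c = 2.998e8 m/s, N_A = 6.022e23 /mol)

Photon energy at 312 nm: hc/λ = (6.626e-34)(2.998e8)/(312e-9) = 6.367e-19 J.
Energy delivered: (281 W m⁻²)(23.1e-4 m²)(4098 s) = 2660 J.
Photons incident: 2660 / 6.367e-19 = 4.178e21, i.e. 4.178e21/6.022e23 = 0.006938 mol.
Φ = 0.00408 mol / 0.006938 mol photons = 0.59.

Φ = 0.59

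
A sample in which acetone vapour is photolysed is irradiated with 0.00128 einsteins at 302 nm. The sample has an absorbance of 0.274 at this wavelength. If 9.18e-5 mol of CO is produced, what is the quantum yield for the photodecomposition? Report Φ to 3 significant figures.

Φ = 0.153

Fraction absorbed: 1 − 10^(−0.274) = 0.4679.
Photons absorbed: 0.4679 × 0.00128 = 5.989e-4 mol.
Φ = 9.18e-5 mol / 5.989e-4 mol photons = 0.153.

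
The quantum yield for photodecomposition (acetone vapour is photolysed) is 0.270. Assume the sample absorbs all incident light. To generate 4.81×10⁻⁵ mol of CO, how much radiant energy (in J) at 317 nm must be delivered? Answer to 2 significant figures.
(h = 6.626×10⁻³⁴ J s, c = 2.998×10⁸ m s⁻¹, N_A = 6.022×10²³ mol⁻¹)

67 J

Photons that must be absorbed: 4.81×10⁻⁵ / 0.270 = 1.781×10⁻⁴ mol.
Photon energy: hc/λ = 6.266×10⁻¹⁹ J; per mole, 3.773×10⁵ J mol⁻¹.
Energy required: 1.781×10⁻⁴ × 3.773×10⁵ = 67 J.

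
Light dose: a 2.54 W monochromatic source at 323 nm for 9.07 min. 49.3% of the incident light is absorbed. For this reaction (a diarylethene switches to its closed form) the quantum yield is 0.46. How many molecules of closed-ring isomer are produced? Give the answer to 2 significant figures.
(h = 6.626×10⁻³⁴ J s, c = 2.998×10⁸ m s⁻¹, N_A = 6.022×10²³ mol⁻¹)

5.1×10²⁰ molecules

Photon energy at 323 nm: hc/λ = (6.626×10⁻³⁴)(2.998×10⁸)/(323×10⁻⁹) = 6.150×10⁻¹⁹ J.
Energy delivered: (2.54 W)(544.2 s) = 1382 J.
Photons incident: 1382 / 6.150×10⁻¹⁹ = 2.247×10²¹, i.e. 2.247×10²¹/6.022×10²³ = 0.003731 mol.
Photons absorbed: 0.493 × 0.003731 = 0.001839 mol.
Product: Φ × n_abs = 0.46 × 0.001839 = 8.459×10⁻⁴ mol.
As a count: 8.459×10⁻⁴ × 6.022×10²³ = 5.1×10²⁰.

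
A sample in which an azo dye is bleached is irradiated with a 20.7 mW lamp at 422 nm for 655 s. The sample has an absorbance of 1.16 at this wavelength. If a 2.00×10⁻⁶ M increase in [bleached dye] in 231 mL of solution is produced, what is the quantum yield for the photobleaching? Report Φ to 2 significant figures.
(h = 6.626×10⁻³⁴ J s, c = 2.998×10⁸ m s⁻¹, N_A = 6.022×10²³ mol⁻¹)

Product: (2.00×10⁻⁶ M)(0.231 L) = 4.620×10⁻⁷ mol.
Photon energy at 422 nm: hc/λ = (6.626×10⁻³⁴)(2.998×10⁸)/(422×10⁻⁹) = 4.707×10⁻¹⁹ J.
Energy delivered: (20.7 mW)(655 s) = 13.56 J.
Photons incident: 13.56 / 4.707×10⁻¹⁹ = 2.881×10¹⁹, i.e. 2.881×10¹⁹/6.022×10²³ = 4.784×10⁻⁵ mol.
Fraction absorbed: 1 − 10^(−1.16) = 0.9308.
Photons absorbed: 0.9308 × 4.784×10⁻⁵ = 4.453×10⁻⁵ mol.
Φ = 4.620×10⁻⁷ mol / 4.453×10⁻⁵ mol photons = 0.010.

Φ = 0.010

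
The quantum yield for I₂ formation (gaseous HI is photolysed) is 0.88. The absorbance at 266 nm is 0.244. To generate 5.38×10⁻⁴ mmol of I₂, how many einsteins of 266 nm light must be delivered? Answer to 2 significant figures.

Product: 5.38×10⁻⁴ mmol = 5.38×10⁻⁷ mol.
Photons that must be absorbed: 5.38×10⁻⁷ / 0.88 = 6.114×10⁻⁷ mol.
Fraction absorbed: 1 − 10^(−0.244) = 0.4298.
Incident photons needed: 6.114×10⁻⁷ / 0.4298 = 1.423×10⁻⁶ mol.

1.4×10⁻⁶ einstein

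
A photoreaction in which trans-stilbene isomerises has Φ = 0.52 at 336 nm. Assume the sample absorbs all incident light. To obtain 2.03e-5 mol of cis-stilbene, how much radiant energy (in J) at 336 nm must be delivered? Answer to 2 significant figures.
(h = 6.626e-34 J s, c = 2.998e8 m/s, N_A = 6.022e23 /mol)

14 J

Photons that must be absorbed: 2.03e-5 / 0.52 = 3.904e-5 mol.
Photon energy: hc/λ = 5.912e-19 J; per mole, 3.560e5 J mol⁻¹.
Energy required: 3.904e-5 × 3.560e5 = 14 J.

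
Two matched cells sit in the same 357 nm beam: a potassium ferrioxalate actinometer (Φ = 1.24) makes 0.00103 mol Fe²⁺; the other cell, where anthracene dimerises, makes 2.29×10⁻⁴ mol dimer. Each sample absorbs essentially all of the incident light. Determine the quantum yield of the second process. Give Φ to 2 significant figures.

Φ = 0.28

Photons absorbed by the actinometer: 0.00103 / 1.24 = 8.306×10⁻⁴ mol.
Φ(unknown) = 2.29×10⁻⁴ / 8.306×10⁻⁴ = 0.28.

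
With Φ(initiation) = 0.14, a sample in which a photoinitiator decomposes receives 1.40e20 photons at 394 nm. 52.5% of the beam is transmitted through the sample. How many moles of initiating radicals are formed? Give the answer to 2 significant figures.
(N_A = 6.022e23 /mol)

Moles of photons: 1.40e20 / 6.022e23 = 2.325e-4 mol.
Fraction absorbed: 1 − 52.5/100 = 0.4750.
Photons absorbed: 0.4750 × 2.325e-4 = 1.104e-4 mol.
Product: Φ × n_abs = 0.14 × 1.104e-4 = 1.546e-5 mol.

1.5e-5 mol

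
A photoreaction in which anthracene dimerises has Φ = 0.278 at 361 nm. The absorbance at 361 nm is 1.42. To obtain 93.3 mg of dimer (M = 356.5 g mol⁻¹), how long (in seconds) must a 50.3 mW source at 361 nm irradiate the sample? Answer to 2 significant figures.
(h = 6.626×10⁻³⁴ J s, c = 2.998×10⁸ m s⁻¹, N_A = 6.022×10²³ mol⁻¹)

Product: 93.3 mg / 356.5 g mol⁻¹ = 2.617×10⁻⁴ mol.
Photons that must be absorbed: 2.617×10⁻⁴ / 0.278 = 9.414×10⁻⁴ mol.
Fraction absorbed: 1 − 10^(−1.42) = 0.9620.
Incident photons needed: 9.414×10⁻⁴ / 0.9620 = 9.786×10⁻⁴ mol.
Photon energy: hc/λ = 5.503×10⁻¹⁹ J; per mole, 3.314×10⁵ J mol⁻¹.
Energy required: 9.786×10⁻⁴ × 3.314×10⁵ = 324.3 J.
Time: 324.3 J / 0.0503 W = 6400 s.

t ≈ 6400 s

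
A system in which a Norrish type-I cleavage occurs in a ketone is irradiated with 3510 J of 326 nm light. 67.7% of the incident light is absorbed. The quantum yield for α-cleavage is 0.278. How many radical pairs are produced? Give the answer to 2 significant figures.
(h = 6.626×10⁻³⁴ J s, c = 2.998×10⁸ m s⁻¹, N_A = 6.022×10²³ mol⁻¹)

Photon energy at 326 nm: hc/λ = (6.626×10⁻³⁴)(2.998×10⁸)/(326×10⁻⁹) = 6.093×10⁻¹⁹ J.
Photons incident: 3510 / 6.093×10⁻¹⁹ = 5.761×10²¹, i.e. 5.761×10²¹/6.022×10²³ = 0.009567 mol.
Photons absorbed: 0.677 × 0.009567 = 0.006477 mol.
Product: Φ × n_abs = 0.278 × 0.006477 = 0.001801 mol.
As a count: 0.001801 × 6.022×10²³ = 1.1×10²¹.

1.1×10²¹ radical pairs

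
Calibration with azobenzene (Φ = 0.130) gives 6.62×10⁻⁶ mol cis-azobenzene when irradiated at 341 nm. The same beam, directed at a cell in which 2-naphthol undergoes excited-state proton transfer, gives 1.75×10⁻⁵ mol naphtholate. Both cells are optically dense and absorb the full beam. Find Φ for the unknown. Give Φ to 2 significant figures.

Φ = 0.34

Photons absorbed by the actinometer: 6.62×10⁻⁶ / 0.130 = 5.092×10⁻⁵ mol.
Φ(unknown) = 1.75×10⁻⁵ / 5.092×10⁻⁵ = 0.34.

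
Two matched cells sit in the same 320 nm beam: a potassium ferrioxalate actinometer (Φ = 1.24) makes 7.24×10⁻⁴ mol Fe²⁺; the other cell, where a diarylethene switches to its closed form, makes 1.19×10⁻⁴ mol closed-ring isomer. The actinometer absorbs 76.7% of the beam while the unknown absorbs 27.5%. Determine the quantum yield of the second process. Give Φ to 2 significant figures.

Φ = 0.57

Photons absorbed by the actinometer: 7.24×10⁻⁴ / 1.24 = 5.839×10⁻⁴ mol.
Incident flux: 5.839×10⁻⁴ / 0.767 = 7.613×10⁻⁴ einstein.
Absorbed by unknown: 0.275 × 7.613×10⁻⁴ = 2.094×10⁻⁴ mol.
Φ(unknown) = 1.19×10⁻⁴ / 2.094×10⁻⁴ = 0.57.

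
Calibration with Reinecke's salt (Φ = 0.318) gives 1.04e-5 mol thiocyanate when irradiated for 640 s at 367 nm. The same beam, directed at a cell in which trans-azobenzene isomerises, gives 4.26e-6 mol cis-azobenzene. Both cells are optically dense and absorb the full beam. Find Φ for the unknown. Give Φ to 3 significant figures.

Φ = 0.130

Photons absorbed by the actinometer: 1.04e-5 / 0.318 = 3.270e-5 mol.
Φ(unknown) = 4.26e-6 / 3.270e-5 = 0.130.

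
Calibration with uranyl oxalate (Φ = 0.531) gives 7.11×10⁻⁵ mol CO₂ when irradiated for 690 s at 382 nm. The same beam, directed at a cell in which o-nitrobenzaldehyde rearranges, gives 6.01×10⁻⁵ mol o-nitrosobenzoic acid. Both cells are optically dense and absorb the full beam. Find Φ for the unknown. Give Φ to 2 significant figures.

Photons absorbed by the actinometer: 7.11×10⁻⁵ / 0.531 = 1.339×10⁻⁴ mol.
Φ(unknown) = 6.01×10⁻⁵ / 1.339×10⁻⁴ = 0.45.

Φ = 0.45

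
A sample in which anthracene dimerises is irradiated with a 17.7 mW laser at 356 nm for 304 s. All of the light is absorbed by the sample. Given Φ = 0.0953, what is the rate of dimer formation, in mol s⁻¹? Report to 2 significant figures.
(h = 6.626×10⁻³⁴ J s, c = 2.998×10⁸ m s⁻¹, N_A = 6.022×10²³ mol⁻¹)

Photon energy at 356 nm: hc/λ = (6.626×10⁻³⁴)(2.998×10⁸)/(356×10⁻⁹) = 5.580×10⁻¹⁹ J.
Energy delivered: (17.7 mW)(304 s) = 5.381 J.
Photons incident: 5.381 / 5.580×10⁻¹⁹ = 9.643×10¹⁸, i.e. 9.643×10¹⁸/6.022×10²³ = 1.601×10⁻⁵ mol.
Product formed: 0.0953 × 1.601×10⁻⁵ = 1.526×10⁻⁶ mol.
Rate: 1.526×10⁻⁶ / 304 s = 5.0×10⁻⁹ mol s⁻¹.

5.0×10⁻⁹ mol s⁻¹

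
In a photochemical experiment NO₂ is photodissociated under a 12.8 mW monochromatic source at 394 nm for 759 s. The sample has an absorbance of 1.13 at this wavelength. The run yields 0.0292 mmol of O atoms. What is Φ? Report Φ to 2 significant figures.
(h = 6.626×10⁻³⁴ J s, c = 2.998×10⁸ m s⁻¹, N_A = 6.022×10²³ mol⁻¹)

Φ = 0.99

Product: 0.0292 mmol = 2.92×10⁻⁵ mol.
Photon energy at 394 nm: hc/λ = (6.626×10⁻³⁴)(2.998×10⁸)/(394×10⁻⁹) = 5.042×10⁻¹⁹ J.
Energy delivered: (12.8 mW)(759 s) = 9.715 J.
Photons incident: 9.715 / 5.042×10⁻¹⁹ = 1.927×10¹⁹, i.e. 1.927×10¹⁹/6.022×10²³ = 3.200×10⁻⁵ mol.
Fraction absorbed: 1 − 10^(−1.13) = 0.9259.
Photons absorbed: 0.9259 × 3.200×10⁻⁵ = 2.963×10⁻⁵ mol.
Φ = 2.92×10⁻⁵ mol / 2.963×10⁻⁵ mol photons = 0.99.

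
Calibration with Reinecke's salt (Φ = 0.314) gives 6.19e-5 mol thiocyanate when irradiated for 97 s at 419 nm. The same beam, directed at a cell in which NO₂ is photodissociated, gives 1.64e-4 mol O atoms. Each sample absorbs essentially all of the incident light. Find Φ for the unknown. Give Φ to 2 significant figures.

Φ = 0.83

Photons absorbed by the actinometer: 6.19e-5 / 0.314 = 1.971e-4 mol.
Φ(unknown) = 1.64e-4 / 1.971e-4 = 0.83.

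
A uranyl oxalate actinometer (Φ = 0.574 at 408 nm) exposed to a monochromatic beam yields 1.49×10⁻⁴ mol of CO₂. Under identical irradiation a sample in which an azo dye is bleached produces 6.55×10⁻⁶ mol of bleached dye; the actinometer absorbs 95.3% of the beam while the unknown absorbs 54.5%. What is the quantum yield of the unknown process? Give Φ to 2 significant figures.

Φ = 0.044

Photons absorbed by the actinometer: 1.49×10⁻⁴ / 0.574 = 2.596×10⁻⁴ mol.
Incident flux: 2.596×10⁻⁴ / 0.953 = 2.724×10⁻⁴ einstein.
Absorbed by unknown: 0.545 × 2.724×10⁻⁴ = 1.485×10⁻⁴ mol.
Φ(unknown) = 6.55×10⁻⁶ / 1.485×10⁻⁴ = 0.044.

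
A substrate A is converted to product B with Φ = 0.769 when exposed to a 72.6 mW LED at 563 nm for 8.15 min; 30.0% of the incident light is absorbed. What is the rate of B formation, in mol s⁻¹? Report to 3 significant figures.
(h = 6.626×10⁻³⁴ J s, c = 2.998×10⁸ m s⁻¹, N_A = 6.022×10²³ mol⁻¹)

Photon energy at 563 nm: hc/λ = (6.626×10⁻³⁴)(2.998×10⁸)/(563×10⁻⁹) = 3.528×10⁻¹⁹ J.
Energy delivered: (72.6 mW)(489 s) = 35.50 J.
Photons incident: 35.50 / 3.528×10⁻¹⁹ = 1.006×10²⁰, i.e. 1.006×10²⁰/6.022×10²³ = 1.671×10⁻⁴ mol.
Photons absorbed: 0.300 × 1.671×10⁻⁴ = 5.013×10⁻⁵ mol.
Product formed: 0.769 × 5.013×10⁻⁵ = 3.855×10⁻⁵ mol.
Rate: 3.855×10⁻⁵ / 489 s = 7.88×10⁻⁸ mol s⁻¹.

7.88×10⁻⁸ mol s⁻¹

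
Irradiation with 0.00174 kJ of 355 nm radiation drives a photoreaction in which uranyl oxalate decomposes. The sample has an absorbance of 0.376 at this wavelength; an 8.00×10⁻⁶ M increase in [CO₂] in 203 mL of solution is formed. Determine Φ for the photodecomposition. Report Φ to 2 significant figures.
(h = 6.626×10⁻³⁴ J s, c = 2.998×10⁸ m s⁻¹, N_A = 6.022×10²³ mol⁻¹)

Product: (8.00×10⁻⁶ M)(0.203 L) = 1.624×10⁻⁶ mol.
Photon energy at 355 nm: hc/λ = (6.626×10⁻³⁴)(2.998×10⁸)/(355×10⁻⁹) = 5.596×10⁻¹⁹ J.
Incident energy: 0.00174 kJ = 1.74 J.
Photons incident: 1.74 / 5.596×10⁻¹⁹ = 3.109×10¹⁸, i.e. 3.109×10¹⁸/6.022×10²³ = 5.163×10⁻⁶ mol.
Fraction absorbed: 1 − 10^(−0.376) = 0.5793.
Photons absorbed: 0.5793 × 5.163×10⁻⁶ = 2.991×10⁻⁶ mol.
Φ = 1.624×10⁻⁶ mol / 2.991×10⁻⁶ mol photons = 0.54.

Φ = 0.54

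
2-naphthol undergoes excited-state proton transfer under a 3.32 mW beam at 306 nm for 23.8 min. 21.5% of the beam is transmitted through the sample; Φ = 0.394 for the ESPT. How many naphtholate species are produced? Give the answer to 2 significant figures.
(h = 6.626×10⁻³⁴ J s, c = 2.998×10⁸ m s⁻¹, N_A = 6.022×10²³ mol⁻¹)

2.3×10¹⁸ species

Photon energy at 306 nm: hc/λ = (6.626×10⁻³⁴)(2.998×10⁸)/(306×10⁻⁹) = 6.492×10⁻¹⁹ J.
Energy delivered: (3.32 mW)(1428 s) = 4.741 J.
Photons incident: 4.741 / 6.492×10⁻¹⁹ = 7.303×10¹⁸, i.e. 7.303×10¹⁸/6.022×10²³ = 1.213×10⁻⁵ mol.
Fraction absorbed: 1 − 21.5/100 = 0.7850.
Photons absorbed: 0.7850 × 1.213×10⁻⁵ = 9.522×10⁻⁶ mol.
Product: Φ × n_abs = 0.394 × 9.522×10⁻⁶ = 3.752×10⁻⁶ mol.
As a count: 3.752×10⁻⁶ × 6.022×10²³ = 2.3×10¹⁸.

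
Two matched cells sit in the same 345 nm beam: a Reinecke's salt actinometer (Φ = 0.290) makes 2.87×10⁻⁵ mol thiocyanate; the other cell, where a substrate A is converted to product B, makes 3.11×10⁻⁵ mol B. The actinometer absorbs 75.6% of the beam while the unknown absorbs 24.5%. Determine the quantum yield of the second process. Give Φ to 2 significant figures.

Φ = 0.97

Photons absorbed by the actinometer: 2.87×10⁻⁵ / 0.290 = 9.897×10⁻⁵ mol.
Incident flux: 9.897×10⁻⁵ / 0.756 = 1.309×10⁻⁴ einstein.
Absorbed by unknown: 0.245 × 1.309×10⁻⁴ = 3.207×10⁻⁵ mol.
Φ(unknown) = 3.11×10⁻⁵ / 3.207×10⁻⁵ = 0.97.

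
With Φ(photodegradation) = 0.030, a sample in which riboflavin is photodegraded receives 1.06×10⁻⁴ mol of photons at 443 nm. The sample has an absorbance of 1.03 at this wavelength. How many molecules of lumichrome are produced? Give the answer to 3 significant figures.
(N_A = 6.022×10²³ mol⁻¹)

1.74×10¹⁸ molecules

Fraction absorbed: 1 − 10^(−1.03) = 0.9067.
Photons absorbed: 0.9067 × 1.06×10⁻⁴ = 9.611×10⁻⁵ mol.
Product: Φ × n_abs = 0.030 × 9.611×10⁻⁵ = 2.883×10⁻⁶ mol.
As a count: 2.883×10⁻⁶ × 6.022×10²³ = 1.74×10¹⁸.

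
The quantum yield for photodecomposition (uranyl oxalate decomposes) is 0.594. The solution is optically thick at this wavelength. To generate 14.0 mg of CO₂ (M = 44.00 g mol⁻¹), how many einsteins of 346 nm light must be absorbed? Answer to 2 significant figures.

5.4e-4 einstein

Product: 14.0 mg / 44.00 g mol⁻¹ = 3.182e-4 mol.
Photons that must be absorbed: 3.182e-4 / 0.594 = 5.357e-4 mol.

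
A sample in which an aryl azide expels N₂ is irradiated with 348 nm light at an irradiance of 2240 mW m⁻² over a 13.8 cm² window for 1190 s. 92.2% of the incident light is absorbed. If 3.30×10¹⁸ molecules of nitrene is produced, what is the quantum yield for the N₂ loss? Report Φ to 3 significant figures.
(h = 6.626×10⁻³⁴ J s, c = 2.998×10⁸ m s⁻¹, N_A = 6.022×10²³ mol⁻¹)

Φ = 0.555

Product: 3.30×10¹⁸ / 6.022×10²³ = 5.480×10⁻⁶ mol.
Photon energy at 348 nm: hc/λ = (6.626×10⁻³⁴)(2.998×10⁸)/(348×10⁻⁹) = 5.708×10⁻¹⁹ J.
Energy delivered: (2240 mW m⁻²)(13.8×10⁻⁴ m²)(1190 s) = 3.679 J.
Photons incident: 3.679 / 5.708×10⁻¹⁹ = 6.445×10¹⁸, i.e. 6.445×10¹⁸/6.022×10²³ = 1.070×10⁻⁵ mol.
Photons absorbed: 0.922 × 1.070×10⁻⁵ = 9.865×10⁻⁶ mol.
Φ = 5.480×10⁻⁶ mol / 9.865×10⁻⁶ mol photons = 0.555.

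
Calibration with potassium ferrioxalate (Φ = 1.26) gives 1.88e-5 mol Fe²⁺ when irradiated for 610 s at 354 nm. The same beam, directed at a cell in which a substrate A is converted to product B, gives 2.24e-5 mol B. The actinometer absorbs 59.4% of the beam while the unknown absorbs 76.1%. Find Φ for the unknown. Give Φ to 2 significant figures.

Φ = 1.2

Photons absorbed by the actinometer: 1.88e-5 / 1.26 = 1.492e-5 mol.
Incident flux: 1.492e-5 / 0.594 = 2.512e-5 einstein.
Absorbed by unknown: 0.761 × 2.512e-5 = 1.912e-5 mol.
Φ(unknown) = 2.24e-5 / 1.912e-5 = 1.2.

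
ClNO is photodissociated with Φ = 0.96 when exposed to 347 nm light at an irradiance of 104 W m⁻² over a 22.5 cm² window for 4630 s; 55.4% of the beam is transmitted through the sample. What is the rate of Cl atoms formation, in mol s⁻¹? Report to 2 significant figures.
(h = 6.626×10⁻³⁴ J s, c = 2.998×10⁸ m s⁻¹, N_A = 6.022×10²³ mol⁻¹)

2.9×10⁻⁷ mol s⁻¹

Photon energy at 347 nm: hc/λ = (6.626×10⁻³⁴)(2.998×10⁸)/(347×10⁻⁹) = 5.725×10⁻¹⁹ J.
Energy delivered: (104 W m⁻²)(22.5×10⁻⁴ m²)(4630 s) = 1083 J.
Photons incident: 1083 / 5.725×10⁻¹⁹ = 1.892×10²¹, i.e. 1.892×10²¹/6.022×10²³ = 0.003142 mol.
Fraction absorbed: 1 − 55.4/100 = 0.4460.
Photons absorbed: 0.4460 × 0.003142 = 0.001401 mol.
Product formed: 0.96 × 0.001401 = 0.001345 mol.
Rate: 0.001345 / 4630 s = 2.9×10⁻⁷ mol s⁻¹.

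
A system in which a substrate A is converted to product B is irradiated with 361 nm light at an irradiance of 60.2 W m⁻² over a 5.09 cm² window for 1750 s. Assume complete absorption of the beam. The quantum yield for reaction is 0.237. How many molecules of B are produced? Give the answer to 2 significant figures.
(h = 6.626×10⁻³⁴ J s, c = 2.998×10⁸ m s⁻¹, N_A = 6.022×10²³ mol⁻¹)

Photon energy at 361 nm: hc/λ = (6.626×10⁻³⁴)(2.998×10⁸)/(361×10⁻⁹) = 5.503×10⁻¹⁹ J.
Energy delivered: (60.2 W m⁻²)(5.09×10⁻⁴ m²)(1750 s) = 53.62 J.
Photons incident: 53.62 / 5.503×10⁻¹⁹ = 9.744×10¹⁹, i.e. 9.744×10¹⁹/6.022×10²³ = 1.618×10⁻⁴ mol.
Product: Φ × n_abs = 0.237 × 1.618×10⁻⁴ = 3.835×10⁻⁵ mol.
As a count: 3.835×10⁻⁵ × 6.022×10²³ = 2.3×10¹⁹.

2.3×10¹⁹ molecules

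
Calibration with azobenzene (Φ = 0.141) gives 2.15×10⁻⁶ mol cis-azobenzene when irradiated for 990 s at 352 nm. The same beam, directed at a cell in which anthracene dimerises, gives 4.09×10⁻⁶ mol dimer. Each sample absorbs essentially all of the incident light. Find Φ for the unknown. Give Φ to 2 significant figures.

Φ = 0.27

Photons absorbed by the actinometer: 2.15×10⁻⁶ / 0.141 = 1.525×10⁻⁵ mol.
Φ(unknown) = 4.09×10⁻⁶ / 1.525×10⁻⁵ = 0.27.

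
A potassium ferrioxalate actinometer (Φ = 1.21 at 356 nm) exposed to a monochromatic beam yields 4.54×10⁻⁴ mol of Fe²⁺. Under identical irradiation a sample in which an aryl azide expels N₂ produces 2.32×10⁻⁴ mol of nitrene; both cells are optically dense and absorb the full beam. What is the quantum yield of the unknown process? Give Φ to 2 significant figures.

Φ = 0.62

Photons absorbed by the actinometer: 4.54×10⁻⁴ / 1.21 = 3.752×10⁻⁴ mol.
Φ(unknown) = 2.32×10⁻⁴ / 3.752×10⁻⁴ = 0.62.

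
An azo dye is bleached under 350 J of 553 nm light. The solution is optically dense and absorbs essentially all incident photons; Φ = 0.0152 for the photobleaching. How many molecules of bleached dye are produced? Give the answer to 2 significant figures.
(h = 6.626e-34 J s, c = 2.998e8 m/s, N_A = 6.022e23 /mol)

Photon energy at 553 nm: hc/λ = (6.626e-34)(2.998e8)/(553e-9) = 3.592e-19 J.
Photons incident: 350 / 3.592e-19 = 9.744e20, i.e. 9.744e20/6.022e23 = 0.001618 mol.
Product: Φ × n_abs = 0.0152 × 0.001618 = 2.459e-5 mol.
As a count: 2.459e-5 × 6.022e23 = 1.5e19.

1.5e19 molecules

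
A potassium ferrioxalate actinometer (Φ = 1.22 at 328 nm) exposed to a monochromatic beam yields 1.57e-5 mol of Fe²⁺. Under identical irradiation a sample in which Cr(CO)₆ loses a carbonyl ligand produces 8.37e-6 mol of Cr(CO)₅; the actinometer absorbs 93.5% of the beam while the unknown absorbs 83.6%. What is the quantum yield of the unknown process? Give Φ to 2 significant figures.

Photons absorbed by the actinometer: 1.57e-5 / 1.22 = 1.287e-5 mol.
Incident flux: 1.287e-5 / 0.935 = 1.376e-5 einstein.
Absorbed by unknown: 0.836 × 1.376e-5 = 1.150e-5 mol.
Φ(unknown) = 8.37e-6 / 1.150e-5 = 0.73.

Φ = 0.73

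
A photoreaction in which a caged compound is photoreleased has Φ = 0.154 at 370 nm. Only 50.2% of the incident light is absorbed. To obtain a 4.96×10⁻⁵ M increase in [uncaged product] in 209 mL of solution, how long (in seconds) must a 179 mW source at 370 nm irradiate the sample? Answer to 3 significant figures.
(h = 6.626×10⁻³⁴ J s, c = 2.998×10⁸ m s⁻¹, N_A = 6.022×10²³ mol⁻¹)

Product: (4.96×10⁻⁵ M)(0.209 L) = 1.037×10⁻⁵ mol.
Photons that must be absorbed: 1.037×10⁻⁵ / 0.154 = 6.734×10⁻⁵ mol.
Incident photons needed: 6.734×10⁻⁵ / 0.502 = 1.341×10⁻⁴ mol.
Photon energy: hc/λ = 5.369×10⁻¹⁹ J; per mole, 3.233×10⁵ J mol⁻¹.
Energy required: 1.341×10⁻⁴ × 3.233×10⁵ = 43.35 J.
Time: 43.35 J / 0.179 W = 242 s.

t ≈ 242 s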